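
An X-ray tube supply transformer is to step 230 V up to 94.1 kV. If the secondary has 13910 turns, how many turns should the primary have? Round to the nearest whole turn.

N_p = 34 turns

N_p/N_s = V_p/V_s, so N_p = 13910 × 230/94100 = 34.0 ≈ 34 turns.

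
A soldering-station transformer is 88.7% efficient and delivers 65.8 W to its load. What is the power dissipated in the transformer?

P_loss ≈ 8.38 W

P_in = P_out/η = 65.8/0.887 = 74.1826 W.
P_loss = P_in − P_out = 74.1826 − 65.8 = 8.38 W.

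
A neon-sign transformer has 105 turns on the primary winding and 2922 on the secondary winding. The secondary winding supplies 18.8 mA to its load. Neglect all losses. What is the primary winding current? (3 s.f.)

I_p ≈ 0.523 A

For an ideal transformer I_p/I_s = N_s/N_p, so I_p = 0.0188 × 2922/105 = 0.523 A.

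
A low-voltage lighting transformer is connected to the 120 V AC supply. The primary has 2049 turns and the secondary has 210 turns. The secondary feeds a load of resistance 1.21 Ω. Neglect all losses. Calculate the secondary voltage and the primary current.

V_s ≈ 12.3 V, I_p ≈ 1.04 A

V_s = V_p × N_s/N_p = 120 × 210/2049 = 12.299 V.
I_s = V_s/R = 12.299/1.21 = 10.164 A.
I_p = I_s × N_s/N_p = 10.164 × 210/2049 = 1.04 A.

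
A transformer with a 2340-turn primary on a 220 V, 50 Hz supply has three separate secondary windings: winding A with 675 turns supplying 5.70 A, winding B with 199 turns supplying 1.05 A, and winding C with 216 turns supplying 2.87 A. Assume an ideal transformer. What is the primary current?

I_p ≈ 2.00 A

V_A = 220 × 675/2340 = 63.462 V; V_B = 220 × 199/2340 = 18.709 V; V_C = 220 × 216/2340 = 20.308 V.
P_out = V_A I_A + V_B I_B + V_C I_C = 63.462×5.70 + 18.709×1.05 + 20.308×2.87 = 361.73 + 19.645 + 58.283 = 439.66 W.
Ideal ⇒ P_in = P_out, so I_p = P_out/V_p = 439.66/220 = 2.00 A.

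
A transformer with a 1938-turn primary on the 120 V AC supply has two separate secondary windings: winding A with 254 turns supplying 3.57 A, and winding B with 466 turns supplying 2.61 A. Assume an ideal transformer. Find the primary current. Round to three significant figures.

V_A = 120 × 254/1938 = 15.728 V; V_B = 120 × 466/1938 = 28.854 V.
P_out = V_A I_A + V_B I_B = 15.728×3.57 + 28.854×2.61 = 56.147 + 75.310 = 131.46 W.
Ideal ⇒ P_in = P_out, so I_p = P_out/V_p = 131.46/120 = 1.10 A.

I_p ≈ 1.10 A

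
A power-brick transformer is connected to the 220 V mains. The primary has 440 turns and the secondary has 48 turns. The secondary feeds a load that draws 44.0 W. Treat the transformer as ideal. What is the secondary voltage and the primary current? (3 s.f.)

V_s ≈ 24.0 V, I_p ≈ 0.200 A

V_s = V_p × N_s/N_p = 220 × 48/440 = 24.000 V.
I_s = P/V_s = 44.0/24.000 = 1.8333 A.
I_p = I_s × N_s/N_p = 1.8333 × 48/440 = 0.200 A.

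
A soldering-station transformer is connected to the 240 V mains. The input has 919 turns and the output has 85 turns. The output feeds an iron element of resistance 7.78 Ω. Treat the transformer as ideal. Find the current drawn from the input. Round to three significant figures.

V_out = V_in × N_out/N_in = 240 × 85/919 = 22.198 V.
I_out = V_out/R = 22.198/7.78 = 2.8532 A.
For an ideal transformer I_in N_in = I_out N_out, so I_in = 2.8532 × 85/919 = 0.264 A.

I_in ≈ 0.264 A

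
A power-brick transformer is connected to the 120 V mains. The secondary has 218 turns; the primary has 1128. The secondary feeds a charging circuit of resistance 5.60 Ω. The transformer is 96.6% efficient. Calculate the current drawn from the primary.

I_p ≈ 0.829 A

V_s = 120 × 218/1128 = 23.191 V.
I_s = V_s/R = 23.191/5.60 = 4.1413 A.
P_out = V_s I_s = 23.191 × 4.1413 = 96.044 W.
P_in = P_out/η = 96.044/0.966 = 99.424 W.
I_p = P_in/V_p = 99.424/120 = 0.829 A.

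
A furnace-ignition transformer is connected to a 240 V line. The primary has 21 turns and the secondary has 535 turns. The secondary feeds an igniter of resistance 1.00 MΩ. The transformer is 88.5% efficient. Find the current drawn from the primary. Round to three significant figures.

I_p ≈ 0.176 A

V_s = 240 × 535/21 = 6114.3 V.
I_s = V_s/R = 6114.3/(1.00×10^6) = 0.0061143 A.
P_out = V_s I_s = 6114.3 × 0.0061143 = 37.384 W.
P_in = P_out/η = 37.384/0.885 = 42.242 W.
I_p = P_in/V_p = 42.242/240 = 0.176 A.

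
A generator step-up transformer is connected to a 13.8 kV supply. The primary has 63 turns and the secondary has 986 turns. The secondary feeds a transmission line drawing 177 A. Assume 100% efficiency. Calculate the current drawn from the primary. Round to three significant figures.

I_p ≈ 2770 A

For an ideal transformer I_p N_p = I_s N_s, so I_p = 177 × 986/63 = 2770 A.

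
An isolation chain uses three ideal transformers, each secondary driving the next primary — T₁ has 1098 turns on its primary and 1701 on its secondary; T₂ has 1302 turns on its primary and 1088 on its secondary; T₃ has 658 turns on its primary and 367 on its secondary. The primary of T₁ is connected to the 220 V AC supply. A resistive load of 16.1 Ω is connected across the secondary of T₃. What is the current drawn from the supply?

Secondary of T₁: V = 220.00 × 1701/1098 = 340.82 V.
Secondary of T₂: V = 340.82 × 1088/1302 = 284.80 V.
Secondary of T₃: V = 284.80 × 367/658 = 158.85 V.
I_load = 158.85/16.1 = 9.8664 A, so P_out = 158.85 × 9.8664 = 1567.3 W.
All ideal ⇒ P_in = P_out, so I_supply = 1567.3/220 = 7.12 A.

I_supply ≈ 7.12 A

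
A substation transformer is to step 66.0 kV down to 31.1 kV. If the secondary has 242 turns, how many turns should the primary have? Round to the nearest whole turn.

N_p/N_s = V_p/V_s, so N_p = 242 × 66000/31100 = 513.6 ≈ 514 turns.

N_p = 514 turns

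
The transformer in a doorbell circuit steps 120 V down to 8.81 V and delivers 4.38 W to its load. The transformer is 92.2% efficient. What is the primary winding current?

I_p ≈ 0.0396 A

P_in = P_out/η = 4.38/0.922 = 4.7505 W.
I_p = P_in/V_p = 4.7505/120 = 0.0396 A.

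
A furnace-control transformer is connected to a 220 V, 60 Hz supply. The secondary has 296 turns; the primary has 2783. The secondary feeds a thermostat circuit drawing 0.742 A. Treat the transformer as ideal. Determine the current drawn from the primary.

I_p ≈ 0.0789 A

For an ideal transformer I_p N_p = I_s N_s, so I_p = 0.742 × 296/2783 = 0.0789 A.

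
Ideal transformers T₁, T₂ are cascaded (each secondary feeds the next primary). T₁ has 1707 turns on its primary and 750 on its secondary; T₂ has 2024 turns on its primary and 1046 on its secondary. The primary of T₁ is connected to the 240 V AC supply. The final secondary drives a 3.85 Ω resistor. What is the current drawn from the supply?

After T₁: V = 240.00 × 750/1707 = 105.45 V.
After T₂: V = 105.45 × 1046/2024 = 54.495 V.
I_load = 54.495/3.85 = 14.155 A, so P_out = 54.495 × 14.155 = 771.36 W.
All ideal ⇒ P_in = P_out, so I_supply = 771.36/240 = 3.21 A.

I_supply ≈ 3.21 A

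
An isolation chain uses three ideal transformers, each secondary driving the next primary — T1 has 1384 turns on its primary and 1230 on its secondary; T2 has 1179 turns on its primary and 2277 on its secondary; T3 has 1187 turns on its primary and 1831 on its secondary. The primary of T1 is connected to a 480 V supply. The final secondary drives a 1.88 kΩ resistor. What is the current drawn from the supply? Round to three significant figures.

I_supply ≈ 1.79 A

After T1: V = 480.00 × 1230/1384 = 426.59 V.
After T2: V = 426.59 × 2277/1179 = 823.87 V.
After T3: V = 823.87 × 1831/1187 = 1270.9 V.
I_load = 1270.9/1880 = 0.67599 A, so P_out = 1270.9 × 0.67599 = 859.09 W.
All ideal ⇒ P_in = P_out, so I_supply = 859.09/480 = 1.79 A.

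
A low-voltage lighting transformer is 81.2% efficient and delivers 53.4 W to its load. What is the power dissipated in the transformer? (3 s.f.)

P_loss ≈ 12.4 W

P_in = P_out/η = 53.4/0.812 = 65.7635 W.
P_loss = P_in − P_out = 65.7635 − 53.4 = 12.4 W.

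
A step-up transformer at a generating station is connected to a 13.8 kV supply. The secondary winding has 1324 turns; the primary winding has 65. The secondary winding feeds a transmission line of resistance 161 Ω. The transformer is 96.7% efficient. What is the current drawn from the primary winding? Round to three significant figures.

I_p ≈ 36800 A

V_s = 13800 × 1324/65 = 281100 V.
I_s = V_s/R = 281100/161 = 1745.9 A.
P_out = V_s I_s = 281100 × 1745.9 = 4.9077×10^8 W.
P_in = P_out/η = 4.9077×10^8/0.967 = 5.0752×10^8 W.
I_p = P_in/V_p = 5.0752×10^8/13800 = 36800 A.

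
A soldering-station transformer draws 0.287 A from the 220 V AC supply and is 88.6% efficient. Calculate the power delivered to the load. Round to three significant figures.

P_in = V_p I_p = 220 × 0.287 = 63.140 W.
P_out = η P_in = 0.886 × 63.140 = 55.9 W.

P_out ≈ 55.9 W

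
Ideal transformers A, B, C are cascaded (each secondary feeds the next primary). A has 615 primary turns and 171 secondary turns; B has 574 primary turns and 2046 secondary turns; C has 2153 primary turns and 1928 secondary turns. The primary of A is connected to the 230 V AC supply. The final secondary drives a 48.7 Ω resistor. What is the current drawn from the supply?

After A: V = 230.00 × 171/615 = 63.951 V.
After B: V = 63.951 × 2046/574 = 227.95 V.
After C: V = 227.95 × 1928/2153 = 204.13 V.
I_load = 204.13/48.7 = 4.1916 A, so P_out = 204.13 × 4.1916 = 855.62 W.
All ideal ⇒ P_in = P_out, so I_supply = 855.62/230 = 3.72 A.

I_supply ≈ 3.72 A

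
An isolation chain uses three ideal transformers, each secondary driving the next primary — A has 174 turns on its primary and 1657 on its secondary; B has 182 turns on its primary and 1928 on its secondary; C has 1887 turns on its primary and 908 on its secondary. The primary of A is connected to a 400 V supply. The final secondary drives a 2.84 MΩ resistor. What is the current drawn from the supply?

After A: V = 400.00 × 1657/174 = 3809.2 V.
After B: V = 3809.2 × 1928/182 = 40352 V.
After C: V = 40352 × 908/1887 = 19417 V.
I_load = 19417/(2.84×10^6) = 0.0068370 A, so P_out = 19417 × 0.0068370 = 132.75 W.
All ideal ⇒ P_in = P_out, so I_supply = 132.75/400 = 0.332 A.

I_supply ≈ 0.332 A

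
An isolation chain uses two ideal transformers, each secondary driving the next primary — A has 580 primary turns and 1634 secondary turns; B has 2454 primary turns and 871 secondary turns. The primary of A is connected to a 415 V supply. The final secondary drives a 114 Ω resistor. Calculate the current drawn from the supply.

After A: V = 415.00 × 1634/580 = 1169.2 V.
After B: V = 1169.2 × 871/2454 = 414.97 V.
I_load = 414.97/114 = 3.6401 A, so P_out = 414.97 × 3.6401 = 1510.5 W.
All ideal ⇒ P_in = P_out, so I_supply = 1510.5/415 = 3.64 A.

I_supply ≈ 3.64 A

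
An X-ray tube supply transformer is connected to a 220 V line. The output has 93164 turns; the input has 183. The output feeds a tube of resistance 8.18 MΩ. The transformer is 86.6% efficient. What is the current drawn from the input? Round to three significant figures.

V_out = 220 × 93164/183 = 112000 V.
I_out = V_out/R = 112000/(8.18×10^6) = 0.013692 A.
P_out = V_out I_out = 112000 × 0.013692 = 1533.5 W.
P_in = P_out/η = 1533.5/0.866 = 1770.8 W.
I_in = P_in/V_in = 1770.8/220 = 8.05 A.

I_in ≈ 8.05 A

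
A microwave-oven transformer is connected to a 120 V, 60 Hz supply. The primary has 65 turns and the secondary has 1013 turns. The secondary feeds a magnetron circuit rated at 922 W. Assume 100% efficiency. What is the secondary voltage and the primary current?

V_s = V_p × N_s/N_p = 120 × 1013/65 = 1870.2 V.
I_s = P/V_s = 922/1870.2 = 0.49301 A.
I_p = I_s × N_s/N_p = 0.49301 × 1013/65 = 7.68 A.

V_s ≈ 1870 V, I_p ≈ 7.68 A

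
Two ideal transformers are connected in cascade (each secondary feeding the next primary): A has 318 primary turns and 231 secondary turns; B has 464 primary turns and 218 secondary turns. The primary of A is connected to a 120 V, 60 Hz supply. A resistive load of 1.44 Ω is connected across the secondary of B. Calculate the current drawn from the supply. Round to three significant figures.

Secondary of A: V = 120.00 × 231/318 = 87.170 V.
Secondary of B: V = 87.170 × 218/464 = 40.955 V.
I_load = 40.955/1.44 = 28.441 A, so P_out = 40.955 × 28.441 = 1164.8 W.
All ideal ⇒ P_in = P_out, so I_supply = 1164.8/120 = 9.71 A.

I_supply ≈ 9.71 A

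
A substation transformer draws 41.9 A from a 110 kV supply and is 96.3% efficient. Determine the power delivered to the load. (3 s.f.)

P_in = V_p I_p = 110000 × 41.9 = 4.6090×10^6 W.
P_out = η P_in = 0.963 × 4.6090×10^6 = 4.44×10^6 W.

P_out ≈ 4.44×10^6 W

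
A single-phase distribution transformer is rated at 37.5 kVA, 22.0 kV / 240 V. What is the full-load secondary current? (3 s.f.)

I_s = S/V_s = 37500/240 = 156 A.

I_s ≈ 156 A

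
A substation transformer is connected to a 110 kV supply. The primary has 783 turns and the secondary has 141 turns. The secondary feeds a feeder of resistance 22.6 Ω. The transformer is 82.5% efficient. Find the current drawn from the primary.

I_p ≈ 191 A

V_s = 110000 × 141/783 = 19808 V.
I_s = V_s/R = 19808/22.6 = 876.48 A.
P_out = V_s I_s = 19808 × 876.48 = 1.7362×10^7 W.
P_in = P_out/η = 1.7362×10^7/0.825 = 2.1044×10^7 W.
I_p = P_in/V_p = 2.1044×10^7/110000 = 191 A.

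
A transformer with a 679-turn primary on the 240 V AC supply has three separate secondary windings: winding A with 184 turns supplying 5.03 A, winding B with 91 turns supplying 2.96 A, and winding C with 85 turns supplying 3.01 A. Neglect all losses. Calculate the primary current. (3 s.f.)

I_p ≈ 2.14 A

V_A = 240 × 184/679 = 65.037 V; V_B = 240 × 91/679 = 32.165 V; V_C = 240 × 85/679 = 30.044 V.
P_out = V_A I_A + V_B I_B + V_C I_C = 65.037×5.03 + 32.165×2.96 + 30.044×3.01 = 327.14 + 95.208 + 90.433 = 512.78 W.
Ideal ⇒ P_in = P_out, so I_p = P_out/V_p = 512.78/240 = 2.14 A.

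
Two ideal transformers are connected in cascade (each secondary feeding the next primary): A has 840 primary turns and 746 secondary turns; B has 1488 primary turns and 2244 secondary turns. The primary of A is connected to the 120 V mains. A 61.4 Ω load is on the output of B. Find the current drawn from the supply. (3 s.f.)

I_supply ≈ 3.51 A

After A: V = 120.00 × 746/840 = 106.57 V.
After B: V = 106.57 × 2244/1488 = 160.72 V.
I_load = 160.72/61.4 = 2.6175 A, so P_out = 160.72 × 2.6175 = 420.68 W.
All ideal ⇒ P_in = P_out, so I_supply = 420.68/120 = 3.51 A.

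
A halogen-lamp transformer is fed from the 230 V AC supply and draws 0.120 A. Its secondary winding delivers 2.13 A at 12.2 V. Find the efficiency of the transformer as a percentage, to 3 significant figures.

η ≈ 94.2%

P_in = 230 × 0.120 = 27.6000 W.
P_out = 12.2 × 2.13 = 25.9860 W.
η = P_out/P_in = 25.9860/27.6000 = 0.942.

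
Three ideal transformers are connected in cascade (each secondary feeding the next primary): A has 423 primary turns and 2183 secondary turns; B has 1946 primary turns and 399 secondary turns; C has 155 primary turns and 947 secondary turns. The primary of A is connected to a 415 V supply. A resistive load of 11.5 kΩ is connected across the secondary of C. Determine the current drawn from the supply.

After A: V = 415.00 × 2183/423 = 2141.7 V.
After B: V = 2141.7 × 399/1946 = 439.13 V.
After C: V = 439.13 × 947/155 = 2682.9 V.
I_load = 2682.9/11500 = 0.23330 A, so P_out = 2682.9 × 0.23330 = 625.92 W.
All ideal ⇒ P_in = P_out, so I_supply = 625.92/415 = 1.51 A.

I_supply ≈ 1.51 A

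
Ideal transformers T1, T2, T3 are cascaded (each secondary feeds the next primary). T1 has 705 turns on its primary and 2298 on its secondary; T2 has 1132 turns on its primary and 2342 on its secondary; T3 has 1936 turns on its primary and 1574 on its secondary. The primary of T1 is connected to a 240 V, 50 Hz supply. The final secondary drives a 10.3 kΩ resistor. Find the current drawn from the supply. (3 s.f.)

Secondary of T1: V = 240.00 × 2298/705 = 782.30 V.
Secondary of T2: V = 782.30 × 2342/1132 = 1618.5 V.
Secondary of T3: V = 1618.5 × 1574/1936 = 1315.9 V.
I_load = 1315.9/10300 = 0.12775 A, so P_out = 1315.9 × 0.12775 = 168.11 W.
All ideal ⇒ P_in = P_out, so I_supply = 168.11/240 = 0.700 A.

I_supply ≈ 0.700 A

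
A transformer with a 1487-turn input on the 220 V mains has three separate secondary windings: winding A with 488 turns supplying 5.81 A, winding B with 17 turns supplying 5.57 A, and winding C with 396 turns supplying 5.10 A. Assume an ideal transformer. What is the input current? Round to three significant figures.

V_A = 220 × 488/1487 = 72.199 V; V_B = 220 × 17/1487 = 2.5151 V; V_C = 220 × 396/1487 = 58.588 V.
P_out = V_A I_A + V_B I_B + V_C I_C = 72.199×5.81 + 2.5151×5.57 + 58.588×5.10 = 419.48 + 14.009 + 298.80 = 732.28 W.
Ideal ⇒ P_in = P_out, so I_in = P_out/V_in = 732.28/220 = 3.33 A.

I_in ≈ 3.33 A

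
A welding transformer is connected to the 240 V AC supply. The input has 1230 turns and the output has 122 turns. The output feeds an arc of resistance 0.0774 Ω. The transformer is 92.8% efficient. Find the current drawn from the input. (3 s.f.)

I_in ≈ 32.9 A

V_out = 240 × 122/1230 = 23.805 V.
I_out = V_out/R = 23.805/0.0774 = 307.56 A.
P_out = V_out I_out = 23.805 × 307.56 = 7321.3 W.
P_in = P_out/η = 7321.3/0.928 = 7889.4 W.
I_in = P_in/V_in = 7889.4/240 = 32.9 A.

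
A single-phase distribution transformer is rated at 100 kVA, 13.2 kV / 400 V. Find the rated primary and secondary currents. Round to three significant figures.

I_p ≈ 7.58 A, I_s ≈ 250 A

I_p = S/V_p = 100000/13200 = 7.58 A.
I_s = S/V_s = 100000/400 = 250 A.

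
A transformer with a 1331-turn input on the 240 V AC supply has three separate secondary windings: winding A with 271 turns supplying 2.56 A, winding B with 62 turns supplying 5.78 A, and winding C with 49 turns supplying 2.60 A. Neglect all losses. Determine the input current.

V_A = 240 × 271/1331 = 48.866 V; V_B = 240 × 62/1331 = 11.180 V; V_C = 240 × 49/1331 = 8.8355 V.
P_out = V_A I_A + V_B I_B + V_C I_C = 48.866×2.56 + 11.180×5.78 + 8.8355×2.60 = 125.10 + 64.618 + 22.972 = 212.69 W.
Ideal ⇒ P_in = P_out, so I_in = P_out/V_in = 212.69/240 = 0.886 A.

I_in ≈ 0.886 A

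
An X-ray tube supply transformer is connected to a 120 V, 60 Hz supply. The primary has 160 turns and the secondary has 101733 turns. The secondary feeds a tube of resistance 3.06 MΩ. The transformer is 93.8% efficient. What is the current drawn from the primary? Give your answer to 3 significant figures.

I_p ≈ 16.9 A

V_s = 120 × 101733/160 = 76300 V.
I_s = V_s/R = 76300/(3.06×10^6) = 0.024935 A.
P_out = V_s I_s = 76300 × 0.024935 = 1902.5 W.
P_in = P_out/η = 1902.5/0.938 = 2028.3 W.
I_p = P_in/V_p = 2028.3/120 = 16.9 A.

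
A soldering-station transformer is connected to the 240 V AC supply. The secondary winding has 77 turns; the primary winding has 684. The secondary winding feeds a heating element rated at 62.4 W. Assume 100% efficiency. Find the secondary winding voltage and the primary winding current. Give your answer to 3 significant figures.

V_s ≈ 27.0 V, I_p ≈ 0.260 A

V_s = V_p × N_s/N_p = 240 × 77/684 = 27.018 V.
I_s = P/V_s = 62.4/27.018 = 2.3096 A.
I_p = I_s × N_s/N_p = 2.3096 × 77/684 = 0.260 A.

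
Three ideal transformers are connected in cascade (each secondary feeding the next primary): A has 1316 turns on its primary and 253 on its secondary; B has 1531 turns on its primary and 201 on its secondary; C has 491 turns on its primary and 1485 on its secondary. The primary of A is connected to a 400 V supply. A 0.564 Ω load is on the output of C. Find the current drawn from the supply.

I_supply ≈ 4.13 A

After A: V = 400.00 × 253/1316 = 76.900 V.
After B: V = 76.900 × 201/1531 = 10.096 V.
After C: V = 10.096 × 1485/491 = 30.534 V.
I_load = 30.534/0.564 = 54.139 A, so P_out = 30.534 × 54.139 = 1653.1 W.
All ideal ⇒ P_in = P_out, so I_supply = 1653.1/400 = 4.13 A.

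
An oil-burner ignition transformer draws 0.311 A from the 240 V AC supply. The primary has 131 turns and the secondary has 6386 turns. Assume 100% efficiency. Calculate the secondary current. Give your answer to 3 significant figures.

I_s/I_p = N_p/N_s, so I_s = 0.311 × 131/6386 = 0.00638 A.

I_s ≈ 0.00638 A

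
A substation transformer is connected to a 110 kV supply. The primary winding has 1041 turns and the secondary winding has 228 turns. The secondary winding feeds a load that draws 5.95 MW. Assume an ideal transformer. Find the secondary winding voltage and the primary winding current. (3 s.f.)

V_s = V_p × N_s/N_p = 110000 × 228/1041 = 24092 V.
I_s = P/V_s = 5.95×10^6/24092 = 246.97 A.
I_p = I_s × N_s/N_p = 246.97 × 228/1041 = 54.1 A.

V_s ≈ 24100 V, I_p ≈ 54.1 A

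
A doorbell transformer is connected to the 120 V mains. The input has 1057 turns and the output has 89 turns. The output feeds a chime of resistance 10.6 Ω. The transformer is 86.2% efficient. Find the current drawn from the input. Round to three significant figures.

V_out = 120 × 89/1057 = 10.104 V.
I_out = V_out/R = 10.104/10.6 = 0.95321 A.
P_out = V_out I_out = 10.104 × 0.95321 = 9.6313 W.
P_in = P_out/η = 9.6313/0.862 = 11.173 W.
I_in = P_in/V_in = 11.173/120 = 0.0931 A.

I_in ≈ 0.0931 A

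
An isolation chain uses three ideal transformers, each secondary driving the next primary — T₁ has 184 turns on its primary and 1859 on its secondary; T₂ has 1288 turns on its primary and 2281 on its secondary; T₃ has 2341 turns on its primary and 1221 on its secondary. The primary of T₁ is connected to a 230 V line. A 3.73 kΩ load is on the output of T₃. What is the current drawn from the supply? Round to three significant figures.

I_supply ≈ 5.37 A

After T₁: V = 230.00 × 1859/184 = 2323.8 V.
After T₂: V = 2323.8 × 2281/1288 = 4115.3 V.
After T₃: V = 4115.3 × 1221/2341 = 2146.4 V.
I_load = 2146.4/3730 = 0.57545 A, so P_out = 2146.4 × 0.57545 = 1235.1 W.
All ideal ⇒ P_in = P_out, so I_supply = 1235.1/230 = 5.37 A.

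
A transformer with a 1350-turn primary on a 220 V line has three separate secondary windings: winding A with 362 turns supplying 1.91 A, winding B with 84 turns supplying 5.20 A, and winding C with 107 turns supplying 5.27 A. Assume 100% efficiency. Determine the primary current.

V_A = 220 × 362/1350 = 58.993 V; V_B = 220 × 84/1350 = 13.689 V; V_C = 220 × 107/1350 = 17.437 V.
P_out = V_A I_A + V_B I_B + V_C I_C = 58.993×1.91 + 13.689×5.20 + 17.437×5.27 = 112.68 + 71.182 + 91.893 = 275.75 W.
Ideal ⇒ P_in = P_out, so I_p = P_out/V_p = 275.75/220 = 1.25 A.

I_p ≈ 1.25 A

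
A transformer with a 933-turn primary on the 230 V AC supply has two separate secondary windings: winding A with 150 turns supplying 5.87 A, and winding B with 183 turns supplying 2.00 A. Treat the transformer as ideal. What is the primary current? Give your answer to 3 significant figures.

V_A = 230 × 150/933 = 36.977 V; V_B = 230 × 183/933 = 45.113 V.
P_out = V_A I_A + V_B I_B = 36.977×5.87 + 45.113×2.00 = 217.06 + 90.225 = 307.28 W.
Ideal ⇒ P_in = P_out, so I_p = P_out/V_p = 307.28/230 = 1.34 A.

I_p ≈ 1.34 A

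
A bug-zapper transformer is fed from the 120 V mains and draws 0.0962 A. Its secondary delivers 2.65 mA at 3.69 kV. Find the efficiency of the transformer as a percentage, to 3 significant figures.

η ≈ 84.7%

P_in = 120 × 0.0962 = 11.5440 W.
P_out = 3690 × 0.00265 = 9.77850 W.
η = P_out/P_in = 9.77850/11.5440 = 0.847.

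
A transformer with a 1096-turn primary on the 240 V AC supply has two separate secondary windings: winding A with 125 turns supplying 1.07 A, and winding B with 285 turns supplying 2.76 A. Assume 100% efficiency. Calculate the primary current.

I_p ≈ 0.840 A

V_A = 240 × 125/1096 = 27.372 V; V_B = 240 × 285/1096 = 62.409 V.
P_out = V_A I_A + V_B I_B = 27.372×1.07 + 62.409×2.76 = 29.288 + 172.25 = 201.54 W.
Ideal ⇒ P_in = P_out, so I_p = P_out/V_p = 201.54/240 = 0.840 A.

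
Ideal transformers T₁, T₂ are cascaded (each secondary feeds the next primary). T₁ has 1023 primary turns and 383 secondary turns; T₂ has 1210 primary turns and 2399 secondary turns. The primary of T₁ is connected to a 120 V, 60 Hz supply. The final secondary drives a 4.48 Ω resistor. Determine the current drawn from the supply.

After T₁: V = 120.00 × 383/1023 = 44.927 V.
After T₂: V = 44.927 × 2399/1210 = 89.074 V.
I_load = 89.074/4.48 = 19.883 A, so P_out = 89.074 × 19.883 = 1771.0 W.
All ideal ⇒ P_in = P_out, so I_supply = 1771.0/120 = 14.8 A.

I_supply ≈ 14.8 A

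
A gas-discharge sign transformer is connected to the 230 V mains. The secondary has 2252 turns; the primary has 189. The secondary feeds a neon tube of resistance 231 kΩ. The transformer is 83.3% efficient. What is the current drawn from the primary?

I_p ≈ 0.170 A

V_s = 230 × 2252/189 = 2740.5 V.
I_s = V_s/R = 2740.5/231000 = 0.011864 A.
P_out = V_s I_s = 2740.5 × 0.011864 = 32.513 W.
P_in = P_out/η = 32.513/0.833 = 39.031 W.
I_p = P_in/V_p = 39.031/230 = 0.170 A.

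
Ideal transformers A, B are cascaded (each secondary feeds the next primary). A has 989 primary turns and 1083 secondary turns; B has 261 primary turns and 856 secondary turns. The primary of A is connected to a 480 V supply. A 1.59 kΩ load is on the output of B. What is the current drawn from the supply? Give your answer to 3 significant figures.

After A: V = 480.00 × 1083/989 = 525.62 V.
After B: V = 525.62 × 856/261 = 1723.9 V.
I_load = 1723.9/1590 = 1.0842 A, so P_out = 1723.9 × 1.0842 = 1869.0 W.
All ideal ⇒ P_in = P_out, so I_supply = 1869.0/480 = 3.89 A.

I_supply ≈ 3.89 A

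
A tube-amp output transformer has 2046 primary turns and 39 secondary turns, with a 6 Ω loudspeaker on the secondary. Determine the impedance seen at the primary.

Z_p ≈ 16500 Ω

Z_p = (N_p/N_s)² × Z_s = (2046/39)² × 6 = 16500 Ω.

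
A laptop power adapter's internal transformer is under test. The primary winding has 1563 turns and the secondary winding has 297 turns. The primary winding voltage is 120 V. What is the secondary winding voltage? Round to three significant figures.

V_s ≈ 22.8 V

V_s/V_p = N_s/N_p, so V_s = 120 × 297/1563 = 22.8 V.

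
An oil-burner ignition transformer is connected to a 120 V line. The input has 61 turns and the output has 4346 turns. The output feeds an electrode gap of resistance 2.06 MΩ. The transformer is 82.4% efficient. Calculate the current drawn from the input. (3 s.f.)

I_in ≈ 0.359 A

V_out = 120 × 4346/61 = 8549.5 V.
I_out = V_out/R = 8549.5/(2.06×10^6) = 0.0041502 A.
P_out = V_out I_out = 8549.5 × 0.0041502 = 35.483 W.
P_in = P_out/η = 35.483/0.824 = 43.061 W.
I_in = P_in/V_in = 43.061/120 = 0.359 A.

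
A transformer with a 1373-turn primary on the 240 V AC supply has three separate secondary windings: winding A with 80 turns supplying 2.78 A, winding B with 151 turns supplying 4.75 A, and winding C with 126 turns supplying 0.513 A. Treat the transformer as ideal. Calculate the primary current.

I_p ≈ 0.731 A

V_A = 240 × 80/1373 = 13.984 V; V_B = 240 × 151/1373 = 26.395 V; V_C = 240 × 126/1373 = 22.025 V.
P_out = V_A I_A + V_B I_B + V_C I_C = 13.984×2.78 + 26.395×4.75 + 22.025×0.513 = 38.875 + 125.38 + 11.299 = 175.55 W.
Ideal ⇒ P_in = P_out, so I_p = P_out/V_p = 175.55/240 = 0.731 A.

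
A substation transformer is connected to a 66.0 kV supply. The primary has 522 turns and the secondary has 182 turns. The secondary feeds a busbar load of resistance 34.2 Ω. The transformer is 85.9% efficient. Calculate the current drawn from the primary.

V_s = 66000 × 182/522 = 23011 V.
I_s = V_s/R = 23011/34.2 = 672.85 A.
P_out = V_s I_s = 23011 × 672.85 = 1.5483×10^7 W.
P_in = P_out/η = 1.5483×10^7/0.859 = 1.8025×10^7 W.
I_p = P_in/V_p = 1.8025×10^7/66000 = 273 A.

I_p ≈ 273 A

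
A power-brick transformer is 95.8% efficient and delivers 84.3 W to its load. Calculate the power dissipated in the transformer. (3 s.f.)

P_in = P_out/η = 84.3/0.958 = 87.9958 W.
P_loss = P_in − P_out = 87.9958 − 84.3 = 3.70 W.

P_loss ≈ 3.70 W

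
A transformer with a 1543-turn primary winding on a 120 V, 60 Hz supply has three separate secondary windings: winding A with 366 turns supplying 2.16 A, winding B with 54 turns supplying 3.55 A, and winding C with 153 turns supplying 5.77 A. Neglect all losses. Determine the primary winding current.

I_p ≈ 1.21 A

V_A = 120 × 366/1543 = 28.464 V; V_B = 120 × 54/1543 = 4.1996 V; V_C = 120 × 153/1543 = 11.899 V.
P_out = V_A I_A + V_B I_B + V_C I_C = 28.464×2.16 + 4.1996×3.55 + 11.899×5.77 = 61.482 + 14.909 + 68.657 = 145.05 W.
Ideal ⇒ P_in = P_out, so I_p = P_out/V_p = 145.05/120 = 1.21 A.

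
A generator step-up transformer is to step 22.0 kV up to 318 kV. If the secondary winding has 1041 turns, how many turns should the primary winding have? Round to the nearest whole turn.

N_p = 72 turns

N_p/N_s = V_p/V_s, so N_p = 1041 × 22000/318000 = 72.0 ≈ 72 turns.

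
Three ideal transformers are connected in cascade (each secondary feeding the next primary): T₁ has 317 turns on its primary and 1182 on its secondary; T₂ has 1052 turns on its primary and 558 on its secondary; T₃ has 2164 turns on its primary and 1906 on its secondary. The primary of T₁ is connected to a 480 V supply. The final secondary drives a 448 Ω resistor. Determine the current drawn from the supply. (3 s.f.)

After T₁: V = 480.00 × 1182/317 = 1789.8 V.
After T₂: V = 1789.8 × 558/1052 = 949.33 V.
After T₃: V = 949.33 × 1906/2164 = 836.15 V.
I_load = 836.15/448 = 1.8664 A, so P_out = 836.15 × 1.8664 = 1560.6 W.
All ideal ⇒ P_in = P_out, so I_supply = 1560.6/480 = 3.25 A.

I_supply ≈ 3.25 A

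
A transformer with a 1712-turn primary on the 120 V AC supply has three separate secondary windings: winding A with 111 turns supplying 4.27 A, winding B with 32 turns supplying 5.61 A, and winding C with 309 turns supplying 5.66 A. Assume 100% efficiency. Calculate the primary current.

I_p ≈ 1.40 A

V_A = 120 × 111/1712 = 7.7804 V; V_B = 120 × 32/1712 = 2.2430 V; V_C = 120 × 309/1712 = 21.659 V.
P_out = V_A I_A + V_B I_B + V_C I_C = 7.7804×4.27 + 2.2430×5.61 + 21.659×5.66 = 33.222 + 12.583 + 122.59 = 168.39 W.
Ideal ⇒ P_in = P_out, so I_p = P_out/V_p = 168.39/120 = 1.40 A.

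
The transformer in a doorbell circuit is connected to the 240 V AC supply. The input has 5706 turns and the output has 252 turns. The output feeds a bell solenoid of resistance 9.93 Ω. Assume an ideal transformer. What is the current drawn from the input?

V_out = V_in × N_out/N_in = 240 × 252/5706 = 10.599 V.
I_out = V_out/R = 10.599/9.93 = 1.0674 A.
For an ideal transformer I_in N_in = I_out N_out, so I_in = 1.0674 × 252/5706 = 0.0471 A.

I_in ≈ 0.0471 A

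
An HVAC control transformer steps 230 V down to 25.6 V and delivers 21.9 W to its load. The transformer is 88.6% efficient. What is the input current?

I_in ≈ 0.107 A

P_in = P_out/η = 21.9/0.886 = 24.718 W.
I_in = P_in/V_in = 24.718/230 = 0.107 A.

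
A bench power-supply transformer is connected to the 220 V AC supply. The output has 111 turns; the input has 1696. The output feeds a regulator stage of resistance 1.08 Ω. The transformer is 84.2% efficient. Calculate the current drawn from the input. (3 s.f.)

V_out = 220 × 111/1696 = 14.399 V.
I_out = V_out/R = 14.399/1.08 = 13.332 A.
P_out = V_out I_out = 14.399 × 13.332 = 191.96 W.
P_in = P_out/η = 191.96/0.842 = 227.98 W.
I_in = P_in/V_in = 227.98/220 = 1.04 A.

I_in ≈ 1.04 A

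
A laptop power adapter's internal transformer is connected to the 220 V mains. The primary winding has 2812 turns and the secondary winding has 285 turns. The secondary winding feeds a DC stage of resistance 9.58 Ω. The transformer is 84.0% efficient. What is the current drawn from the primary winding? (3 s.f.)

I_p ≈ 0.281 A

V_s = 220 × 285/2812 = 22.297 V.
I_s = V_s/R = 22.297/9.58 = 2.3275 A.
P_out = V_s I_s = 22.297 × 2.3275 = 51.897 W.
P_in = P_out/η = 51.897/0.840 = 61.782 W.
I_p = P_in/V_p = 61.782/220 = 0.281 A.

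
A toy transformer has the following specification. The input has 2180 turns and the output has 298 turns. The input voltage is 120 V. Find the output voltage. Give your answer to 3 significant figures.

V_out/V_in = N_out/N_in, so V_out = 120 × 298/2180 = 16.4 V.

V_out ≈ 16.4 V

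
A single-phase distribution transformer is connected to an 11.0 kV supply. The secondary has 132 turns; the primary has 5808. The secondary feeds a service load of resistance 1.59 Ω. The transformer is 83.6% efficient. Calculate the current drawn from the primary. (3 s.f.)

V_s = 11000 × 132/5808 = 250.00 V.
I_s = V_s/R = 250.00/1.59 = 157.23 A.
P_out = V_s I_s = 250.00 × 157.23 = 39308 W.
P_in = P_out/η = 39308/0.836 = 47019 W.
I_p = P_in/V_p = 47019/11000 = 4.27 A.

I_p ≈ 4.27 A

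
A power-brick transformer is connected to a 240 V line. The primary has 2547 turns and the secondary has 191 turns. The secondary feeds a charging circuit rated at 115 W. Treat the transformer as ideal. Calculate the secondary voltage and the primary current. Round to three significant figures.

V_s ≈ 18.0 V, I_p ≈ 0.479 A

V_s = V_p × N_s/N_p = 240 × 191/2547 = 17.998 V.
I_s = P/V_s = 115/17.998 = 6.3897 A.
I_p = I_s × N_s/N_p = 6.3897 × 191/2547 = 0.479 A.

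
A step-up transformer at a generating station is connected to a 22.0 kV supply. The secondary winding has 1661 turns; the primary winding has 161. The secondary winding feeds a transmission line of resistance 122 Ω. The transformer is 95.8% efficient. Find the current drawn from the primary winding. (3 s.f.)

I_p ≈ 20000 A

V_s = 22000 × 1661/161 = 226970 V.
I_s = V_s/R = 226970/122 = 1860.4 A.
P_out = V_s I_s = 226970 × 1860.4 = 4.2225×10^8 W.
P_in = P_out/η = 4.2225×10^8/0.958 = 4.4077×10^8 W.
I_p = P_in/V_p = 4.4077×10^8/22000 = 20000 A.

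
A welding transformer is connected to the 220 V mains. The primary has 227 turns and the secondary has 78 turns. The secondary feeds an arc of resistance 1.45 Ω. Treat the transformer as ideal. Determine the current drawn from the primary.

I_p ≈ 17.9 A

V_s = V_p × N_s/N_p = 220 × 78/227 = 75.595 V.
I_s = V_s/R = 75.595/1.45 = 52.134 A.
For an ideal transformer I_p N_p = I_s N_s, so I_p = 52.134 × 78/227 = 17.9 A.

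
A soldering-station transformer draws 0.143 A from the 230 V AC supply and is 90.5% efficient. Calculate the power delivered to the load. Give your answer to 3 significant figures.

P_out ≈ 29.8 W

P_in = V_p I_p = 230 × 0.143 = 32.890 W.
P_out = η P_in = 0.905 × 32.890 = 29.8 W.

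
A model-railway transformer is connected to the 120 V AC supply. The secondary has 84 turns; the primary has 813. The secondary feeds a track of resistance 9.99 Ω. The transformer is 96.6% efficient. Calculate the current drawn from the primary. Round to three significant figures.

V_s = 120 × 84/813 = 12.399 V.
I_s = V_s/R = 12.399/9.99 = 1.2411 A.
P_out = V_s I_s = 12.399 × 1.2411 = 15.388 W.
P_in = P_out/η = 15.388/0.966 = 15.929 W.
I_p = P_in/V_p = 15.929/120 = 0.133 A.

I_p ≈ 0.133 A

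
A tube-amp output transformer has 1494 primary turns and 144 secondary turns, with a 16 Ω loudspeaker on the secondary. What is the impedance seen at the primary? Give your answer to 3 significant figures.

Z_p = (N_p/N_s)² × Z_s = (1494/144)² × 16 = 1720 Ω.

Z_p ≈ 1720 Ω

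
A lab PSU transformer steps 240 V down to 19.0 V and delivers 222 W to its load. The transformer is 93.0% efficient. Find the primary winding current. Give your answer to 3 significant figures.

P_in = P_out/η = 222/0.930 = 238.71 W.
I_p = P_in/V_p = 238.71/240 = 0.995 A.

I_p ≈ 0.995 A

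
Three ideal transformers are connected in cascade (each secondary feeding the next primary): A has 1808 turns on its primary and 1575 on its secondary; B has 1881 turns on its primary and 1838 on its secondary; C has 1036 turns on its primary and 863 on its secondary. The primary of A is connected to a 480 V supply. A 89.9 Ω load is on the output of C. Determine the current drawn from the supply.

Secondary of A: V = 480.00 × 1575/1808 = 418.14 V.
Secondary of B: V = 418.14 × 1838/1881 = 408.58 V.
Secondary of C: V = 408.58 × 863/1036 = 340.35 V.
I_load = 340.35/89.9 = 3.7859 A, so P_out = 340.35 × 3.7859 = 1288.6 W.
All ideal ⇒ P_in = P_out, so I_supply = 1288.6/480 = 2.68 A.

I_supply ≈ 2.68 A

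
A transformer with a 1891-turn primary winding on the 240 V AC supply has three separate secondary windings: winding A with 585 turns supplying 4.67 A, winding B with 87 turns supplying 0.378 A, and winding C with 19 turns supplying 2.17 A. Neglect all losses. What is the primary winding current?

I_p ≈ 1.48 A

V_A = 240 × 585/1891 = 74.246 V; V_B = 240 × 87/1891 = 11.042 V; V_C = 240 × 19/1891 = 2.4114 V.
P_out = V_A I_A + V_B I_B + V_C I_C = 74.246×4.67 + 11.042×0.378 + 2.4114×2.17 = 346.73 + 4.1738 + 5.2328 = 356.14 W.
Ideal ⇒ P_in = P_out, so I_p = P_out/V_p = 356.14/240 = 1.48 A.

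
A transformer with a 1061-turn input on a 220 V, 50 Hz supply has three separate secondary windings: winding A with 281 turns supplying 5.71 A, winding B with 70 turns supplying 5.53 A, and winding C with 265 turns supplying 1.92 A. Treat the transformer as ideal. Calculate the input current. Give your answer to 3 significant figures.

V_A = 220 × 281/1061 = 58.266 V; V_B = 220 × 70/1061 = 14.515 V; V_C = 220 × 265/1061 = 54.948 V.
P_out = V_A I_A + V_B I_B + V_C I_C = 58.266×5.71 + 14.515×5.53 + 54.948×1.92 = 332.70 + 80.266 + 105.50 = 518.46 W.
Ideal ⇒ P_in = P_out, so I_in = P_out/V_in = 518.46/220 = 2.36 A.

I_in ≈ 2.36 A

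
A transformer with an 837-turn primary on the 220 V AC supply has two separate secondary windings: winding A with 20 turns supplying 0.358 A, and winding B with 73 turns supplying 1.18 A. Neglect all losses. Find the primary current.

V_A = 220 × 20/837 = 5.2569 V; V_B = 220 × 73/837 = 19.188 V.
P_out = V_A I_A + V_B I_B = 5.2569×0.358 + 19.188×1.18 = 1.8820 + 22.641 = 24.523 W.
Ideal ⇒ P_in = P_out, so I_p = P_out/V_p = 24.523/220 = 0.111 A.

I_p ≈ 0.111 A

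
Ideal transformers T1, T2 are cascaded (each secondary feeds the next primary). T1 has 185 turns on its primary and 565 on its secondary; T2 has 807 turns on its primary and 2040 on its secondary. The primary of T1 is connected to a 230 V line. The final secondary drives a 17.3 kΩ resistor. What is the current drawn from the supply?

After T1: V = 230.00 × 565/185 = 702.43 V.
After T2: V = 702.43 × 2040/807 = 1775.7 V.
I_load = 1775.7/17300 = 0.10264 A, so P_out = 1775.7 × 0.10264 = 182.25 W.
All ideal ⇒ P_in = P_out, so I_supply = 182.25/230 = 0.792 A.

I_supply ≈ 0.792 A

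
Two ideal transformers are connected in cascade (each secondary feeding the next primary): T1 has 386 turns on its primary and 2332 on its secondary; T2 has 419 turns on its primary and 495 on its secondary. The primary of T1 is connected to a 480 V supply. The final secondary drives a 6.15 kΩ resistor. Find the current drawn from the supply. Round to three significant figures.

After T1: V = 480.00 × 2332/386 = 2899.9 V.
After T2: V = 2899.9 × 495/419 = 3425.9 V.
I_load = 3425.9/6150 = 0.55706 A, so P_out = 3425.9 × 0.55706 = 1908.4 W.
All ideal ⇒ P_in = P_out, so I_supply = 1908.4/480 = 3.98 A.

I_supply ≈ 3.98 A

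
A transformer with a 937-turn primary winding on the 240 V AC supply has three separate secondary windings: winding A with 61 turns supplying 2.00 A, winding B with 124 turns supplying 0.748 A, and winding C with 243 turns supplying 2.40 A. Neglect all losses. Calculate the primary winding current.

V_A = 240 × 61/937 = 15.624 V; V_B = 240 × 124/937 = 31.761 V; V_C = 240 × 243/937 = 62.241 V.
P_out = V_A I_A + V_B I_B + V_C I_C = 15.624×2.00 + 31.761×0.748 + 62.241×2.40 = 31.249 + 23.757 + 149.38 = 204.38 W.
Ideal ⇒ P_in = P_out, so I_p = P_out/V_p = 204.38/240 = 0.852 A.

I_p ≈ 0.852 A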